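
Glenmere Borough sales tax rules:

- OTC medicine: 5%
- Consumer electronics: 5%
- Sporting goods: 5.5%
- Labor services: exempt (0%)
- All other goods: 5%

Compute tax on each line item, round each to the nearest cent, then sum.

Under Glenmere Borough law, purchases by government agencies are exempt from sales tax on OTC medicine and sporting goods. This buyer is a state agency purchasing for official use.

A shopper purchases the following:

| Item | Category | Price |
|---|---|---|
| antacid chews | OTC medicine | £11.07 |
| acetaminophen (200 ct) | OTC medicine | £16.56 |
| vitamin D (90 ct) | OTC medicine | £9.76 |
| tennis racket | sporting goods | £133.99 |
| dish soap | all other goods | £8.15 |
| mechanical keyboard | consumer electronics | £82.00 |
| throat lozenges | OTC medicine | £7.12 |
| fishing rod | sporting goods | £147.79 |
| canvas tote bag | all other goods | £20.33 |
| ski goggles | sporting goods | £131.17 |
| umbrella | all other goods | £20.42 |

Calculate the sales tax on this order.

£6.55

Antacid chews £11.07: OTC medicine, buyer-exempt → 0% → £0.00
Acetaminophen (200 ct) £16.56: OTC medicine, buyer-exempt → 0% → £0.00
Vitamin D (90 ct) £9.76: OTC medicine, buyer-exempt → 0% → £0.00
Tennis racket £133.99: sporting goods, buyer-exempt → 0% → £0.00
Dish soap £8.15: all other goods → 5% → £0.41
Mechanical keyboard £82.00: consumer electronics → 5% → £4.10
Throat lozenges £7.12: OTC medicine, buyer-exempt → 0% → £0.00
Fishing rod £147.79: sporting goods, buyer-exempt → 0% → £0.00
Canvas tote bag £20.33: all other goods → 5% → £1.02
Ski goggles £131.17: sporting goods, buyer-exempt → 0% → £0.00
Umbrella £20.42: all other goods → 5% → £1.02
Total tax = £0.41 + £4.10 + £1.02 + £1.02 = £6.55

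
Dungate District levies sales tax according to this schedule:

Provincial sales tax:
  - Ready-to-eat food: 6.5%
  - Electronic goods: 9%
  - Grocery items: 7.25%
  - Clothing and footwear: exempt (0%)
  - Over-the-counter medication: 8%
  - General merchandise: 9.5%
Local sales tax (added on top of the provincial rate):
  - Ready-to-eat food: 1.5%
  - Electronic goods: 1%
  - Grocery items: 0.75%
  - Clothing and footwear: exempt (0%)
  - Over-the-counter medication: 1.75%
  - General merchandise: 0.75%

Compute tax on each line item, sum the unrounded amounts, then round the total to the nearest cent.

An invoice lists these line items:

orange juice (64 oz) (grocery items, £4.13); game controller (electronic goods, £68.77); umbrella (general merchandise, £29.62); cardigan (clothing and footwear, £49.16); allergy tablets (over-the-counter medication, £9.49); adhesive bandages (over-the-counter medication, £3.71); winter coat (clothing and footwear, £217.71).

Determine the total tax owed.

Orange juice (64 oz) £4.13: grocery items → 7.25% + 0.75% local = 8% → £0.3304
Game controller £68.77: electronic goods → 9% + 1% local = 10% → £6.877
Umbrella £29.62: general merchandise → 9.5% + 0.75% local = 10.25% → £3.03605
Cardigan £49.16: clothing and footwear → 0% + 0% local = 0% → £0.00
Allergy tablets £9.49: over-the-counter medication → 8% + 1.75% local = 9.75% → £0.925275
Adhesive bandages £3.71: over-the-counter medication → 8% + 1.75% local = 9.75% → £0.361725
Winter coat £217.71: clothing and footwear → 0% + 0% local = 0% → £0.00
Unrounded tax sum = £11.53045 → £11.53

£11.53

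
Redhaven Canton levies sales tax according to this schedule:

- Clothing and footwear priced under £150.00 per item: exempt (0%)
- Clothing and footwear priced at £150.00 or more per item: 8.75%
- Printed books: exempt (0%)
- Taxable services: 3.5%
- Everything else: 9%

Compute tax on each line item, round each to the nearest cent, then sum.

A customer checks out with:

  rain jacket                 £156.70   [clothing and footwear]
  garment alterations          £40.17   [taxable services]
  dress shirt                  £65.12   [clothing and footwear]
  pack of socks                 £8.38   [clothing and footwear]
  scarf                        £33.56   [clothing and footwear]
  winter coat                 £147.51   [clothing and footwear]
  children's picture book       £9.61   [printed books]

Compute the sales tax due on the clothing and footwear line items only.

£13.71

Rain jacket £156.70: clothing and footwear, £150.00 or more → 8.75% → £13.71
Dress shirt £65.12: clothing and footwear, under £150.00 → 0% → £0.00
Pack of socks £8.38: clothing and footwear, under £150.00 → 0% → £0.00
Scarf £33.56: clothing and footwear, under £150.00 → 0% → £0.00
Winter coat £147.51: clothing and footwear, under £150.00 → 0% → £0.00
Tax on clothing and footwear = £13.71 + £0.00 + £0.00 + £0.00 + £0.00 = £13.71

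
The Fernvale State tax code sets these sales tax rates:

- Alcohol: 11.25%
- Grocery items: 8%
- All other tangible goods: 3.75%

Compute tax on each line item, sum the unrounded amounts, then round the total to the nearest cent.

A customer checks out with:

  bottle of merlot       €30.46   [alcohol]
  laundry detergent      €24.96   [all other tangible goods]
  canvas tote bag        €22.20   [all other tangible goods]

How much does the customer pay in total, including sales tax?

Bottle of merlot €30.46: alcohol → 11.25% → €3.42675
Laundry detergent €24.96: all other tangible goods → 3.75% → €0.936
Canvas tote bag €22.20: all other tangible goods → 3.75% → €0.8325
Subtotal = €77.62; unrounded tax = €5.19525 → €5.20; total due = €82.82

€82.82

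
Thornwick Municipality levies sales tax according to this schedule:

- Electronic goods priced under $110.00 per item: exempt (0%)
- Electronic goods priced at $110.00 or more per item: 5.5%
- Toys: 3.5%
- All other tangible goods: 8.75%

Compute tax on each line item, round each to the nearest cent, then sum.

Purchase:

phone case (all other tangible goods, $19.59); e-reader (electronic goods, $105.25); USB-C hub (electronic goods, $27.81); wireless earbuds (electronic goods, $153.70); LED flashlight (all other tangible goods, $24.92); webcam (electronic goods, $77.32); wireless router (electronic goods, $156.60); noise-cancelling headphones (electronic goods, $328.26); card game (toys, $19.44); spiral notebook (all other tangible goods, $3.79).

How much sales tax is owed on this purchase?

Phone case $19.59: all other tangible goods → 8.75% → $1.71
E-reader $105.25: electronic goods, under $110.00 → 0% → $0.00
USB-C hub $27.81: electronic goods, under $110.00 → 0% → $0.00
Wireless earbuds $153.70: electronic goods, $110.00 or more → 5.5% → $8.45
LED flashlight $24.92: all other tangible goods → 8.75% → $2.18
Webcam $77.32: electronic goods, under $110.00 → 0% → $0.00
Wireless router $156.60: electronic goods, $110.00 or more → 5.5% → $8.61
Noise-cancelling headphones $328.26: electronic goods, $110.00 or more → 5.5% → $18.05
Card game $19.44: toys → 3.5% → $0.68
Spiral notebook $3.79: all other tangible goods → 8.75% → $0.33
Total tax = $1.71 + $8.45 + $2.18 + $8.61 + $18.05 + $0.68 + $0.33 = $40.01

$40.01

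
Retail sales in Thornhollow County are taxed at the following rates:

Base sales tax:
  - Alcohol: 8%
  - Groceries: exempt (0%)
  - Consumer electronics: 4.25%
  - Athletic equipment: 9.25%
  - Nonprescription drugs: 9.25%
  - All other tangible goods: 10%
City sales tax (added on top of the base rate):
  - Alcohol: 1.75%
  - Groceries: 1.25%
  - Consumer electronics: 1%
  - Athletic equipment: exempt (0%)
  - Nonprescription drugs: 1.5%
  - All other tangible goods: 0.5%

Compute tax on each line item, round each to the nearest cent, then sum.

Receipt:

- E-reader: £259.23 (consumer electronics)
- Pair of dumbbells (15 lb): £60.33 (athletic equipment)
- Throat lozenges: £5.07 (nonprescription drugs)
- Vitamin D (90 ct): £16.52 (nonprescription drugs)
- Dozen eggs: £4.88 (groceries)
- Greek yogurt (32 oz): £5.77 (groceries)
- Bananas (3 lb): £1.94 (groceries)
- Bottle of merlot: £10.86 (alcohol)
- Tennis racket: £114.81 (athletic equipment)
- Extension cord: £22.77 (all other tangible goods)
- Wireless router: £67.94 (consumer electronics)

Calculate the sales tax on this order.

E-reader £259.23: consumer electronics → 4.25% + 1% city = 5.25% → £13.61
Pair of dumbbells (15 lb) £60.33: athletic equipment → 9.25% + 0% city = 9.25% → £5.58
Throat lozenges £5.07: nonprescription drugs → 9.25% + 1.5% city = 10.75% → £0.55
Vitamin D (90 ct) £16.52: nonprescription drugs → 9.25% + 1.5% city = 10.75% → £1.78
Dozen eggs £4.88: groceries → 0% + 1.25% city = 1.25% → £0.06
Greek yogurt (32 oz) £5.77: groceries → 0% + 1.25% city = 1.25% → £0.07
Bananas (3 lb) £1.94: groceries → 0% + 1.25% city = 1.25% → £0.02
Bottle of merlot £10.86: alcohol → 8% + 1.75% city = 9.75% → £1.06
Tennis racket £114.81: athletic equipment → 9.25% + 0% city = 9.25% → £10.62
Extension cord £22.77: all other tangible goods → 10% + 0.5% city = 10.5% → £2.39
Wireless router £67.94: consumer electronics → 4.25% + 1% city = 5.25% → £3.57
Total tax = £13.61 + £5.58 + £0.55 + £1.78 + £0.06 + £0.07 + £0.02 + £1.06 + £10.62 + £2.39 + £3.57 = £39.31

£39.31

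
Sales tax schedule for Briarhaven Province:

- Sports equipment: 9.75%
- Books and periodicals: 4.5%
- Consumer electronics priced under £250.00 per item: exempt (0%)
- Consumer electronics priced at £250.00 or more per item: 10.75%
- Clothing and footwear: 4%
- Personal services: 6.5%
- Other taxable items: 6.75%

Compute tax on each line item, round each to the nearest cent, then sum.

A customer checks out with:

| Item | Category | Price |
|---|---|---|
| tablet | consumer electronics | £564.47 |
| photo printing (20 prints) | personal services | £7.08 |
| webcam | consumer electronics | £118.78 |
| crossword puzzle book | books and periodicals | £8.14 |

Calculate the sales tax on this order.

Tablet £564.47: consumer electronics, £250.00 or more → 10.75% → £60.68
Photo printing (20 prints) £7.08: personal services → 6.5% → £0.46
Webcam £118.78: consumer electronics, under £250.00 → 0% → £0.00
Crossword puzzle book £8.14: books and periodicals → 4.5% → £0.37
Total tax = £60.68 + £0.46 + £0.37 = £61.51

£61.51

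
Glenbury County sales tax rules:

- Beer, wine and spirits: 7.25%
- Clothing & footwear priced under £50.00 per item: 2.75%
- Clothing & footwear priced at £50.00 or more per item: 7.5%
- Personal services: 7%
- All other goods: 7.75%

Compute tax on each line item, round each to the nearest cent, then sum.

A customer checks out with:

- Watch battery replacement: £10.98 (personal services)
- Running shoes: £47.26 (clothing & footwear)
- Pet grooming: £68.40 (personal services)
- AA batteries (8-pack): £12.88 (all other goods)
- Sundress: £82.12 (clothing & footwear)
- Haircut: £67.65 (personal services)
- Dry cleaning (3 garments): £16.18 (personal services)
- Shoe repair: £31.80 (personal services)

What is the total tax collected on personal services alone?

Watch battery replacement £10.98: personal services → 7% → £0.77
Pet grooming £68.40: personal services → 7% → £4.79
Haircut £67.65: personal services → 7% → £4.74
Dry cleaning (3 garments) £16.18: personal services → 7% → £1.13
Shoe repair £31.80: personal services → 7% → £2.23
Tax on personal services = £0.77 + £4.79 + £4.74 + £1.13 + £2.23 = £13.66

£13.66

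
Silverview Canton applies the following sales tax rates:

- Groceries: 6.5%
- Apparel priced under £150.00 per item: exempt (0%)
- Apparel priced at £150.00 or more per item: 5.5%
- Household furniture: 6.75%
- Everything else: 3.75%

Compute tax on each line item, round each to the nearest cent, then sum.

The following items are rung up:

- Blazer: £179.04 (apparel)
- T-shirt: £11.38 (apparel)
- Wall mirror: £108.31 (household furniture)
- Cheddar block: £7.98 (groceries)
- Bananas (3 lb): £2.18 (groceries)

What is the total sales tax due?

£17.82

Blazer £179.04: apparel, £150.00 or more → 5.5% → £9.85
T-shirt £11.38: apparel, under £150.00 → 0% → £0.00
Wall mirror £108.31: household furniture → 6.75% → £7.31
Cheddar block £7.98: groceries → 6.5% → £0.52
Bananas (3 lb) £2.18: groceries → 6.5% → £0.14
Total tax = £9.85 + £7.31 + £0.52 + £0.14 = £17.82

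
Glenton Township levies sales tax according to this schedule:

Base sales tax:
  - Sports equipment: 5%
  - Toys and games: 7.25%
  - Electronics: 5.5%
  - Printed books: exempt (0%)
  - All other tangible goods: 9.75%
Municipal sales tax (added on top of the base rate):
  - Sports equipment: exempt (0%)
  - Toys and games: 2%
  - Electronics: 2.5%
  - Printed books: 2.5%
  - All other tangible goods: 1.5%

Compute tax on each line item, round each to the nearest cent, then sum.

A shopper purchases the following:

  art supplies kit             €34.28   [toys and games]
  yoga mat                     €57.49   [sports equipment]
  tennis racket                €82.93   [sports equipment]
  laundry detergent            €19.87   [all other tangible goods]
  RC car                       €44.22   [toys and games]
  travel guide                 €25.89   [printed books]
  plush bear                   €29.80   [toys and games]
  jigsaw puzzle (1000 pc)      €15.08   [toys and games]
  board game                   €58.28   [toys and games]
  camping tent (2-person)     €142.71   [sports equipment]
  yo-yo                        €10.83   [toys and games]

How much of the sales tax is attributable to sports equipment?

€14.16

Yoga mat €57.49: sports equipment → 5% + 0% municipal = 5% → €2.87
Tennis racket €82.93: sports equipment → 5% + 0% municipal = 5% → €4.15
Camping tent (2-person) €142.71: sports equipment → 5% + 0% municipal = 5% → €7.14
Tax on sports equipment = €2.87 + €4.15 + €7.14 = €14.16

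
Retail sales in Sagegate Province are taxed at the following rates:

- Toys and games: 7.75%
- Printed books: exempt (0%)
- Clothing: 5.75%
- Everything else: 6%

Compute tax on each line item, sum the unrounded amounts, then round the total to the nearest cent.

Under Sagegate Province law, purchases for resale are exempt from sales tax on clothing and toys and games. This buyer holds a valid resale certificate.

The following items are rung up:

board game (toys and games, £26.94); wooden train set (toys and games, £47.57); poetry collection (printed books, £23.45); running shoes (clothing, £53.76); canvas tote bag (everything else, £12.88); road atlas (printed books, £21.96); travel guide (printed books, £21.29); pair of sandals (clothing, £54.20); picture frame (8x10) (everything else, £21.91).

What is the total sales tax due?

Board game £26.94: toys and games, buyer-exempt → 0% → £0.00
Wooden train set £47.57: toys and games, buyer-exempt → 0% → £0.00
Poetry collection £23.45: printed books → 0% → £0.00
Running shoes £53.76: clothing, buyer-exempt → 0% → £0.00
Canvas tote bag £12.88: everything else → 6% → £0.7728
Road atlas £21.96: printed books → 0% → £0.00
Travel guide £21.29: printed books → 0% → £0.00
Pair of sandals £54.20: clothing, buyer-exempt → 0% → £0.00
Picture frame (8x10) £21.91: everything else → 6% → £1.3146
Unrounded tax sum = £2.0874 → £2.09

£2.09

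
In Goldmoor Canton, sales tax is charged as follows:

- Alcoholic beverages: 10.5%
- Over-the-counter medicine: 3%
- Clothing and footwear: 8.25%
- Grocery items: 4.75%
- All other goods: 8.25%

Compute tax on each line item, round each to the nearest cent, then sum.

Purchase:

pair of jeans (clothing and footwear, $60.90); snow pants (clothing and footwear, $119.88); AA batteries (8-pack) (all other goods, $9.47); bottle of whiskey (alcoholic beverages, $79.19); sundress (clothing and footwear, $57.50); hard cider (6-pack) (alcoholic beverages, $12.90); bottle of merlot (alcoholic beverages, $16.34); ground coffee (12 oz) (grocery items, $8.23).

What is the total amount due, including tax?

$396.61

Pair of jeans $60.90: clothing and footwear → 8.25% → $5.02
Snow pants $119.88: clothing and footwear → 8.25% → $9.89
AA batteries (8-pack) $9.47: all other goods → 8.25% → $0.78
Bottle of whiskey $79.19: alcoholic beverages → 10.5% → $8.31
Sundress $57.50: clothing and footwear → 8.25% → $4.74
Hard cider (6-pack) $12.90: alcoholic beverages → 10.5% → $1.35
Bottle of merlot $16.34: alcoholic beverages → 10.5% → $1.72
Ground coffee (12 oz) $8.23: grocery items → 4.75% → $0.39
Subtotal = $364.41; tax = $32.20; total due = $396.61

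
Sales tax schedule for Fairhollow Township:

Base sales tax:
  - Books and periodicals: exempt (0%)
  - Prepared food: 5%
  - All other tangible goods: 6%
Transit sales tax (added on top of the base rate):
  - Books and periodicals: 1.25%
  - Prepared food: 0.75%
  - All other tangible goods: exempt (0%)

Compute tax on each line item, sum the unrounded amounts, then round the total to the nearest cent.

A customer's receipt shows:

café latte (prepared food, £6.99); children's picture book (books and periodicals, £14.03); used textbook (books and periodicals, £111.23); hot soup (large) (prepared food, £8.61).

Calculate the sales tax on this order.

£2.46

Café latte £6.99: prepared food → 5% + 0.75% transit = 5.75% → £0.401925
Children's picture book £14.03: books and periodicals → 0% + 1.25% transit = 1.25% → £0.175375
Used textbook £111.23: books and periodicals → 0% + 1.25% transit = 1.25% → £1.390375
Hot soup (large) £8.61: prepared food → 5% + 0.75% transit = 5.75% → £0.495075
Unrounded tax sum = £2.46275 → £2.46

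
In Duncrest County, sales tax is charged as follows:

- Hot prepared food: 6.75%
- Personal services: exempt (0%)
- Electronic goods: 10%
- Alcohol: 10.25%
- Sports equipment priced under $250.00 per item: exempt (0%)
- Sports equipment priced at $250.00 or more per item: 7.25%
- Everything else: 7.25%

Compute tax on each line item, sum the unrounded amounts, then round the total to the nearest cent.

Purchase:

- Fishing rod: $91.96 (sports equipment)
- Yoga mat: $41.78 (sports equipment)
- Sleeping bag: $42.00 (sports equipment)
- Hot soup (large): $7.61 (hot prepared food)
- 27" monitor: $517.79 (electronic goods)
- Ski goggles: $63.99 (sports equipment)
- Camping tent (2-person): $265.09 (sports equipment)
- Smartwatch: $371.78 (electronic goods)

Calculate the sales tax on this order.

$108.69

Fishing rod $91.96: sports equipment, under $250.00 → 0% → $0.00
Yoga mat $41.78: sports equipment, under $250.00 → 0% → $0.00
Sleeping bag $42.00: sports equipment, under $250.00 → 0% → $0.00
Hot soup (large) $7.61: hot prepared food → 6.75% → $0.513675
27" monitor $517.79: electronic goods → 10% → $51.779
Ski goggles $63.99: sports equipment, under $250.00 → 0% → $0.00
Camping tent (2-person) $265.09: sports equipment, $250.00 or more → 7.25% → $19.219025
Smartwatch $371.78: electronic goods → 10% → $37.178
Unrounded tax sum = $108.6897 → $108.69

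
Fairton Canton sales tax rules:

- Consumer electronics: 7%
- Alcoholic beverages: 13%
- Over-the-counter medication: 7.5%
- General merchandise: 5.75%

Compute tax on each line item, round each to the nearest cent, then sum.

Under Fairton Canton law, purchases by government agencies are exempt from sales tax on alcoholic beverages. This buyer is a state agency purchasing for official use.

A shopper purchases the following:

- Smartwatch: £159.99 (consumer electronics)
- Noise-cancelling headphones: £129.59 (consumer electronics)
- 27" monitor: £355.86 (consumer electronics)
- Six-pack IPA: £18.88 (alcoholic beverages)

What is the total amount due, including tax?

Smartwatch £159.99: consumer electronics → 7% → £11.20
Noise-cancelling headphones £129.59: consumer electronics → 7% → £9.07
27" monitor £355.86: consumer electronics → 7% → £24.91
Six-pack IPA £18.88: alcoholic beverages, buyer-exempt → 0% → £0.00
Subtotal = £664.32; tax = £45.18; total due = £709.50

£709.50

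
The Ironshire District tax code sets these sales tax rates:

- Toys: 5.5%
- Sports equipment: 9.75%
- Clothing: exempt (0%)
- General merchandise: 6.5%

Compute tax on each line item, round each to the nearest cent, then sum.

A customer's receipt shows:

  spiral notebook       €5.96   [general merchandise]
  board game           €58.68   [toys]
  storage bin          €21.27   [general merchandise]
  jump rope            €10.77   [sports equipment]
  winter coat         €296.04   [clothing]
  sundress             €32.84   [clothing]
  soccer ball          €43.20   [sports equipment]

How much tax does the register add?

€10.26

Spiral notebook €5.96: general merchandise → 6.5% → €0.39
Board game €58.68: toys → 5.5% → €3.23
Storage bin €21.27: general merchandise → 6.5% → €1.38
Jump rope €10.77: sports equipment → 9.75% → €1.05
Winter coat €296.04: clothing → 0% → €0.00
Sundress €32.84: clothing → 0% → €0.00
Soccer ball €43.20: sports equipment → 9.75% → €4.21
Total tax = €0.39 + €3.23 + €1.38 + €1.05 + €4.21 = €10.26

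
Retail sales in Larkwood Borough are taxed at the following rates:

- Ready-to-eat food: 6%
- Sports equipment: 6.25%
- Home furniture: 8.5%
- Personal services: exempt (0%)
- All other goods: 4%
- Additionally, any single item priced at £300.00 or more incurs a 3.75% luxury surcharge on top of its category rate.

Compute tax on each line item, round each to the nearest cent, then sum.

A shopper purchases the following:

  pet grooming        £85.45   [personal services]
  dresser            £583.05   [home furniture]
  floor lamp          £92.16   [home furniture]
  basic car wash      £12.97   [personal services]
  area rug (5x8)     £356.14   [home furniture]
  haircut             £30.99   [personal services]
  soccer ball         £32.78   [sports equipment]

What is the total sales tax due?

£124.93

Pet grooming £85.45: personal services → 0% → £0.00
Dresser £583.05: home furniture → 8.5% + 3.75% surcharge = 12.25% → £71.42
Floor lamp £92.16: home furniture → 8.5% → £7.83
Basic car wash £12.97: personal services → 0% → £0.00
Area rug (5x8) £356.14: home furniture → 8.5% + 3.75% surcharge = 12.25% → £43.63
Haircut £30.99: personal services → 0% → £0.00
Soccer ball £32.78: sports equipment → 6.25% → £2.05
Total tax = £71.42 + £7.83 + £43.63 + £2.05 = £124.93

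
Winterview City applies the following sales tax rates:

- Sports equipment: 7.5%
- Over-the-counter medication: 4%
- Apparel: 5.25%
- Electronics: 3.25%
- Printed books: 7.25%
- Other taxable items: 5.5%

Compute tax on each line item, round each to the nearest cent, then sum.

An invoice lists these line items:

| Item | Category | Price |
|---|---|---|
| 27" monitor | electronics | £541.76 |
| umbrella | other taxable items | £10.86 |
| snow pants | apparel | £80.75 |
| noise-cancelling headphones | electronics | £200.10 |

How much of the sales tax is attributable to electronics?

27" monitor £541.76: electronics → 3.25% → £17.61
Noise-cancelling headphones £200.10: electronics → 3.25% → £6.50
Tax on electronics = £17.61 + £6.50 = £24.11

£24.11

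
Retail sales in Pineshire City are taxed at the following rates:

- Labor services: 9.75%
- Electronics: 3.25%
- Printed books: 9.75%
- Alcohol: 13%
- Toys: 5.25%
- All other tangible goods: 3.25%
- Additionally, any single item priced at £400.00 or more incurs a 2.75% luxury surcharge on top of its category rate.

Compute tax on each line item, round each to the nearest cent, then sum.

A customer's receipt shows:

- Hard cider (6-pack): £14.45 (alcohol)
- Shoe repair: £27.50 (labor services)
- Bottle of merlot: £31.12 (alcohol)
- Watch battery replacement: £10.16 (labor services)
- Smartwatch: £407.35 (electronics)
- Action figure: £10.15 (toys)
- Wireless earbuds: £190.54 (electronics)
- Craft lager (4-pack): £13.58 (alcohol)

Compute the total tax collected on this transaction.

Hard cider (6-pack) £14.45: alcohol → 13% → £1.88
Shoe repair £27.50: labor services → 9.75% → £2.68
Bottle of merlot £31.12: alcohol → 13% → £4.05
Watch battery replacement £10.16: labor services → 9.75% → £0.99
Smartwatch £407.35: electronics → 3.25% + 2.75% surcharge = 6% → £24.44
Action figure £10.15: toys → 5.25% → £0.53
Wireless earbuds £190.54: electronics → 3.25% → £6.19
Craft lager (4-pack) £13.58: alcohol → 13% → £1.77
Total tax = £1.88 + £2.68 + £4.05 + £0.99 + £24.44 + £0.53 + £6.19 + £1.77 = £42.53

£42.53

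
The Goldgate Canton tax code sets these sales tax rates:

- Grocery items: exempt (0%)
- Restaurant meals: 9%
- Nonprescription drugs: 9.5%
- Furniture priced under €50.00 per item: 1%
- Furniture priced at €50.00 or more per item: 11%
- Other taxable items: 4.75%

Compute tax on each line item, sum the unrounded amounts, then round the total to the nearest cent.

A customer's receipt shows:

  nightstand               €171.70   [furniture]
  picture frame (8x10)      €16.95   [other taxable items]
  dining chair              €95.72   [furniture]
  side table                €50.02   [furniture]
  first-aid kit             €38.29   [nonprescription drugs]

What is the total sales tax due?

Nightstand €171.70: furniture, €50.00 or more → 11% → €18.887
Picture frame (8x10) €16.95: other taxable items → 4.75% → €0.805125
Dining chair €95.72: furniture, €50.00 or more → 11% → €10.5292
Side table €50.02: furniture, €50.00 or more → 11% → €5.5022
First-aid kit €38.29: nonprescription drugs → 9.5% → €3.63755
Unrounded tax sum = €39.361075 → €39.36

€39.36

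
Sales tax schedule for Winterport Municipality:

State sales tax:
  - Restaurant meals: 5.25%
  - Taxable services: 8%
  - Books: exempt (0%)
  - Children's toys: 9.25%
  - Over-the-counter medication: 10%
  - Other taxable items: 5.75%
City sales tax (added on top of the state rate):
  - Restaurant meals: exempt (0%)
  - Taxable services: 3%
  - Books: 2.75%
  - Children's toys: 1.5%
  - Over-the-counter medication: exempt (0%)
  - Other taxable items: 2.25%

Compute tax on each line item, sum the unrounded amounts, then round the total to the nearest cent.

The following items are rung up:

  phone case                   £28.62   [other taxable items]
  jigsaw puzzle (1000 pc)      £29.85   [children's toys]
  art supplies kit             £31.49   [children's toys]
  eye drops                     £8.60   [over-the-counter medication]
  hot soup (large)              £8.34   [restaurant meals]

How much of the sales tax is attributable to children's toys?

Jigsaw puzzle (1000 pc) £29.85: children's toys → 9.25% + 1.5% city = 10.75% → £3.208875
Art supplies kit £31.49: children's toys → 9.25% + 1.5% city = 10.75% → £3.385175
Tax on children's toys: unrounded sum = £6.59405 → £6.59

£6.59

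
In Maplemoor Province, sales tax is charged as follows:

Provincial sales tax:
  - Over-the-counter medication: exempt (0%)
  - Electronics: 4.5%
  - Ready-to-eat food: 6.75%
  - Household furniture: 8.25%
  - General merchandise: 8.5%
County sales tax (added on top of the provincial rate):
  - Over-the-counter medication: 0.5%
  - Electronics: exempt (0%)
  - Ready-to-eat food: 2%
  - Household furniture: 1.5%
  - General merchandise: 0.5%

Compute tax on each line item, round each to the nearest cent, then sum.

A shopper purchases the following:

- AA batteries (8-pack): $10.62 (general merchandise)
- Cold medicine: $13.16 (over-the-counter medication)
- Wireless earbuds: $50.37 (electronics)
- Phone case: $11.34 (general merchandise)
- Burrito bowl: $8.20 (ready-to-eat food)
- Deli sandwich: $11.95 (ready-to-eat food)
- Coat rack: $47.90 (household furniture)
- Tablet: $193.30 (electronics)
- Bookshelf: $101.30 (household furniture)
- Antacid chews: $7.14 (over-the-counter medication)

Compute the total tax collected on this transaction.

$29.38

AA batteries (8-pack) $10.62: general merchandise → 8.5% + 0.5% county = 9% → $0.96
Cold medicine $13.16: over-the-counter medication → 0% + 0.5% county = 0.5% → $0.07
Wireless earbuds $50.37: electronics → 4.5% + 0% county = 4.5% → $2.27
Phone case $11.34: general merchandise → 8.5% + 0.5% county = 9% → $1.02
Burrito bowl $8.20: ready-to-eat food → 6.75% + 2% county = 8.75% → $0.72
Deli sandwich $11.95: ready-to-eat food → 6.75% + 2% county = 8.75% → $1.05
Coat rack $47.90: household furniture → 8.25% + 1.5% county = 9.75% → $4.67
Tablet $193.30: electronics → 4.5% + 0% county = 4.5% → $8.70
Bookshelf $101.30: household furniture → 8.25% + 1.5% county = 9.75% → $9.88
Antacid chews $7.14: over-the-counter medication → 0% + 0.5% county = 0.5% → $0.04
Total tax = $0.96 + $0.07 + $2.27 + $1.02 + $0.72 + $1.05 + $4.67 + $8.70 + $9.88 + $0.04 = $29.38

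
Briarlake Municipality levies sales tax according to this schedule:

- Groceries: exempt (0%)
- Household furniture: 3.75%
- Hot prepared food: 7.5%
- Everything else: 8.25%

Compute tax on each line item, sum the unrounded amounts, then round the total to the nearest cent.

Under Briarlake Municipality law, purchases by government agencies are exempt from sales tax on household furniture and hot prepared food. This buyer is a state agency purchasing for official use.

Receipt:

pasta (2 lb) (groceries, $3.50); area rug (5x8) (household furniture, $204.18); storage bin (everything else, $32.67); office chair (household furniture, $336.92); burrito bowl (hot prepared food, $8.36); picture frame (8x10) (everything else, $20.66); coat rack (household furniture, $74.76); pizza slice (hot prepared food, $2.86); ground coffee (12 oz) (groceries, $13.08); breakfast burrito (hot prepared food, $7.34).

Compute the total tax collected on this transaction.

Pasta (2 lb) $3.50: groceries → 0% → $0.00
Area rug (5x8) $204.18: household furniture, buyer-exempt → 0% → $0.00
Storage bin $32.67: everything else → 8.25% → $2.695275
Office chair $336.92: household furniture, buyer-exempt → 0% → $0.00
Burrito bowl $8.36: hot prepared food, buyer-exempt → 0% → $0.00
Picture frame (8x10) $20.66: everything else → 8.25% → $1.70445
Coat rack $74.76: household furniture, buyer-exempt → 0% → $0.00
Pizza slice $2.86: hot prepared food, buyer-exempt → 0% → $0.00
Ground coffee (12 oz) $13.08: groceries → 0% → $0.00
Breakfast burrito $7.34: hot prepared food, buyer-exempt → 0% → $0.00
Unrounded tax sum = $4.399725 → $4.40

$4.40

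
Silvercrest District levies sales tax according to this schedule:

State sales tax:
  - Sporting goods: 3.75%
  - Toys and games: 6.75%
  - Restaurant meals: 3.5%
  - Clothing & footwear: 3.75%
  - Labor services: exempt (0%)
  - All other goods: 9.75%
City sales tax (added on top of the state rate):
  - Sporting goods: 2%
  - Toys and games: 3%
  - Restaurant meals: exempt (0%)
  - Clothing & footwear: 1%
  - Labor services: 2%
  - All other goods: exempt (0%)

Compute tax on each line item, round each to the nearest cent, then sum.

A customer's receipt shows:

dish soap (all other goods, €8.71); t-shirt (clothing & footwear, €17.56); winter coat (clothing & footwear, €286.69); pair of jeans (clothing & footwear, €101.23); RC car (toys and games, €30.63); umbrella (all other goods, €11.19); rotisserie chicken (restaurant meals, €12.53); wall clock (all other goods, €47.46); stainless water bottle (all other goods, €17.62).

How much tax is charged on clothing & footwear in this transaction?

T-shirt €17.56: clothing & footwear → 3.75% + 1% city = 4.75% → €0.83
Winter coat €286.69: clothing & footwear → 3.75% + 1% city = 4.75% → €13.62
Pair of jeans €101.23: clothing & footwear → 3.75% + 1% city = 4.75% → €4.81
Tax on clothing & footwear = €0.83 + €13.62 + €4.81 = €19.26

€19.26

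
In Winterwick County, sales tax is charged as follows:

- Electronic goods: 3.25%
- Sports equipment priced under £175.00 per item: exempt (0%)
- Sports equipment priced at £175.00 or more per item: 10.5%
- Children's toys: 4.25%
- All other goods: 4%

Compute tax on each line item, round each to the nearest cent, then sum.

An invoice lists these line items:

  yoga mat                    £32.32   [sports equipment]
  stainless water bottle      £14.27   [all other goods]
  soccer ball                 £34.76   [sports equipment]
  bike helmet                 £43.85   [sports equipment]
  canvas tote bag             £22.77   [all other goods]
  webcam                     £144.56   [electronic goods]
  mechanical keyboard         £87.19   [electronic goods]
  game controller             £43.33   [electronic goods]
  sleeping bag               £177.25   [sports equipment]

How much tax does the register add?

Yoga mat £32.32: sports equipment, under £175.00 → 0% → £0.00
Stainless water bottle £14.27: all other goods → 4% → £0.57
Soccer ball £34.76: sports equipment, under £175.00 → 0% → £0.00
Bike helmet £43.85: sports equipment, under £175.00 → 0% → £0.00
Canvas tote bag £22.77: all other goods → 4% → £0.91
Webcam £144.56: electronic goods → 3.25% → £4.70
Mechanical keyboard £87.19: electronic goods → 3.25% → £2.83
Game controller £43.33: electronic goods → 3.25% → £1.41
Sleeping bag £177.25: sports equipment, £175.00 or more → 10.5% → £18.61
Total tax = £0.57 + £0.91 + £4.70 + £2.83 + £1.41 + £18.61 = £29.03

£29.03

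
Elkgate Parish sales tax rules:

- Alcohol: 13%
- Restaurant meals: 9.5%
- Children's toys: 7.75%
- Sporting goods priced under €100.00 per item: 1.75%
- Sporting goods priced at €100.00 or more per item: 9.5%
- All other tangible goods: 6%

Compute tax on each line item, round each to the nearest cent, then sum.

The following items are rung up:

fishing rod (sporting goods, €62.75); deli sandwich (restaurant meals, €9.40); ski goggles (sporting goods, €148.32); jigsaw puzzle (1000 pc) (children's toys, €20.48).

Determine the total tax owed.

Fishing rod €62.75: sporting goods, under €100.00 → 1.75% → €1.10
Deli sandwich €9.40: restaurant meals → 9.5% → €0.89
Ski goggles €148.32: sporting goods, €100.00 or more → 9.5% → €14.09
Jigsaw puzzle (1000 pc) €20.48: children's toys → 7.75% → €1.59
Total tax = €1.10 + €0.89 + €14.09 + €1.59 = €17.67

€17.67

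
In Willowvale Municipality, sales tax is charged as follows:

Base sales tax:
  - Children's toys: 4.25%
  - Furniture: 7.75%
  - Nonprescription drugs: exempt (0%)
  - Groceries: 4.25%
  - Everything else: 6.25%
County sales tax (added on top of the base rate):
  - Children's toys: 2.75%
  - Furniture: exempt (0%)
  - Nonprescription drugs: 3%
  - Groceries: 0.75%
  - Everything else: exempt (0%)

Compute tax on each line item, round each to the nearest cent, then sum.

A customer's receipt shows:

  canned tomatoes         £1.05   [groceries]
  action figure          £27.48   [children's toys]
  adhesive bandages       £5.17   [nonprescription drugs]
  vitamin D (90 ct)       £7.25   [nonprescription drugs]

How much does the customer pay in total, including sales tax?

Canned tomatoes £1.05: groceries → 4.25% + 0.75% county = 5% → £0.05
Action figure £27.48: children's toys → 4.25% + 2.75% county = 7% → £1.92
Adhesive bandages £5.17: nonprescription drugs → 0% + 3% county = 3% → £0.16
Vitamin D (90 ct) £7.25: nonprescription drugs → 0% + 3% county = 3% → £0.22
Subtotal = £40.95; tax = £2.35; total due = £43.30

£43.30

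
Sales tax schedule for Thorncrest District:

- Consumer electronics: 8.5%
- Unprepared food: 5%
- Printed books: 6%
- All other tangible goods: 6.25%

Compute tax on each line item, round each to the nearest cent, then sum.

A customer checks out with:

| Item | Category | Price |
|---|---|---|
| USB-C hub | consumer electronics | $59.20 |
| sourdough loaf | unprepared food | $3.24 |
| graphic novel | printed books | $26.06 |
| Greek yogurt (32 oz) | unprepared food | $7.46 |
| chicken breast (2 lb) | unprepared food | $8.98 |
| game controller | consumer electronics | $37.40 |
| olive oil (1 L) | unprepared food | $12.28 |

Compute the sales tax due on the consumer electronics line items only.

USB-C hub $59.20: consumer electronics → 8.5% → $5.03
Game controller $37.40: consumer electronics → 8.5% → $3.18
Tax on consumer electronics = $5.03 + $3.18 = $8.21

$8.21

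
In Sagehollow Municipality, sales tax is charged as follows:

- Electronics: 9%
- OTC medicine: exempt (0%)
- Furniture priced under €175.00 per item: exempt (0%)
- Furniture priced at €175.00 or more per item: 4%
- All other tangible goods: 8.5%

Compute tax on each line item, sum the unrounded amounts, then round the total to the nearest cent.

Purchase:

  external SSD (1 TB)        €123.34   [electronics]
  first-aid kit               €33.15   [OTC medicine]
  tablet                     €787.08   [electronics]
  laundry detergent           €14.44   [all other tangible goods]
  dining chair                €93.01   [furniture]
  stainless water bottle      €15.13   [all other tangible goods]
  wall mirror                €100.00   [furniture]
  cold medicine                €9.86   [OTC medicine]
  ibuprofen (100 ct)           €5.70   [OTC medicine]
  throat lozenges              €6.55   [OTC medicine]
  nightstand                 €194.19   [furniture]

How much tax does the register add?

€92.22

External SSD (1 TB) €123.34: electronics → 9% → €11.1006
First-aid kit €33.15: OTC medicine → 0% → €0.00
Tablet €787.08: electronics → 9% → €70.8372
Laundry detergent €14.44: all other tangible goods → 8.5% → €1.2274
Dining chair €93.01: furniture, under €175.00 → 0% → €0.00
Stainless water bottle €15.13: all other tangible goods → 8.5% → €1.28605
Wall mirror €100.00: furniture, under €175.00 → 0% → €0.00
Cold medicine €9.86: OTC medicine → 0% → €0.00
Ibuprofen (100 ct) €5.70: OTC medicine → 0% → €0.00
Throat lozenges €6.55: OTC medicine → 0% → €0.00
Nightstand €194.19: furniture, €175.00 or more → 4% → €7.7676
Unrounded tax sum = €92.21885 → €92.22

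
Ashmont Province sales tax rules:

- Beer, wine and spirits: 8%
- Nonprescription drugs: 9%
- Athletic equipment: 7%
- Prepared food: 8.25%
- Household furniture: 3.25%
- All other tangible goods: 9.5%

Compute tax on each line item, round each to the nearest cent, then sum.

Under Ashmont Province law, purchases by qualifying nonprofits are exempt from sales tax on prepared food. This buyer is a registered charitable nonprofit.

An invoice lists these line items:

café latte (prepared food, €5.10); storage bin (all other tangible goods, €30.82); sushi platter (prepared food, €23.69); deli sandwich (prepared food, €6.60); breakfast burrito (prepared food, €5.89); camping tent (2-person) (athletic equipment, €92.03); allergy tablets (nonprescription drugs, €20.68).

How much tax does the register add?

Café latte €5.10: prepared food, buyer-exempt → 0% → €0.00
Storage bin €30.82: all other tangible goods → 9.5% → €2.93
Sushi platter €23.69: prepared food, buyer-exempt → 0% → €0.00
Deli sandwich €6.60: prepared food, buyer-exempt → 0% → €0.00
Breakfast burrito €5.89: prepared food, buyer-exempt → 0% → €0.00
Camping tent (2-person) €92.03: athletic equipment → 7% → €6.44
Allergy tablets €20.68: nonprescription drugs → 9% → €1.86
Total tax = €2.93 + €6.44 + €1.86 = €11.23

€11.23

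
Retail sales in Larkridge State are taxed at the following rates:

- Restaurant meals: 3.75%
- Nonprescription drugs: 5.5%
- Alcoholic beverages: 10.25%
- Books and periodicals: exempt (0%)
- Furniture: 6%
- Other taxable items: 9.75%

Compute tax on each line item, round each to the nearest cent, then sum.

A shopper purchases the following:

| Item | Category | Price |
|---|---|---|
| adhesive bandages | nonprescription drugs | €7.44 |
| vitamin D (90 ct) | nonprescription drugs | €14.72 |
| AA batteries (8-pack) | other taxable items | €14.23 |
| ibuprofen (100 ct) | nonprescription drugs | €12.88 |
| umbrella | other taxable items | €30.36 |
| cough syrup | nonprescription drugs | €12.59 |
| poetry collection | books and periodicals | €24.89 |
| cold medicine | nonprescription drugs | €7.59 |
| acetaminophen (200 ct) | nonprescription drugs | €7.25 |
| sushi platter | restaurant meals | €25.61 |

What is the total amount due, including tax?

Adhesive bandages €7.44: nonprescription drugs → 5.5% → €0.41
Vitamin D (90 ct) €14.72: nonprescription drugs → 5.5% → €0.81
AA batteries (8-pack) €14.23: other taxable items → 9.75% → €1.39
Ibuprofen (100 ct) €12.88: nonprescription drugs → 5.5% → €0.71
Umbrella €30.36: other taxable items → 9.75% → €2.96
Cough syrup €12.59: nonprescription drugs → 5.5% → €0.69
Poetry collection €24.89: books and periodicals → 0% → €0.00
Cold medicine €7.59: nonprescription drugs → 5.5% → €0.42
Acetaminophen (200 ct) €7.25: nonprescription drugs → 5.5% → €0.40
Sushi platter €25.61: restaurant meals → 3.75% → €0.96
Subtotal = €157.56; tax = €8.75; total due = €166.31

€166.31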